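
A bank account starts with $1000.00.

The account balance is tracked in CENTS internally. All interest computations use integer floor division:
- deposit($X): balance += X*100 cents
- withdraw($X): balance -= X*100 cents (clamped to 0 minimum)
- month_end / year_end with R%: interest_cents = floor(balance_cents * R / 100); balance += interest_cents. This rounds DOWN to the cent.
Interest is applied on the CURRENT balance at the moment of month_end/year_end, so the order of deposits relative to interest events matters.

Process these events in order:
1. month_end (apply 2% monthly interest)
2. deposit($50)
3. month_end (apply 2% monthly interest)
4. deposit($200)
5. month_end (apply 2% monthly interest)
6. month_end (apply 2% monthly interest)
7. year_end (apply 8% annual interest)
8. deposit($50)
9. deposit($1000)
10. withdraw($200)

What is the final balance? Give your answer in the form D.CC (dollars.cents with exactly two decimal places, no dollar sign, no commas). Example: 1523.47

Answer: 2301.04

Derivation:
After 1 (month_end (apply 2% monthly interest)): balance=$1020.00 total_interest=$20.00
After 2 (deposit($50)): balance=$1070.00 total_interest=$20.00
After 3 (month_end (apply 2% monthly interest)): balance=$1091.40 total_interest=$41.40
After 4 (deposit($200)): balance=$1291.40 total_interest=$41.40
After 5 (month_end (apply 2% monthly interest)): balance=$1317.22 total_interest=$67.22
After 6 (month_end (apply 2% monthly interest)): balance=$1343.56 total_interest=$93.56
After 7 (year_end (apply 8% annual interest)): balance=$1451.04 total_interest=$201.04
After 8 (deposit($50)): balance=$1501.04 total_interest=$201.04
After 9 (deposit($1000)): balance=$2501.04 total_interest=$201.04
After 10 (withdraw($200)): balance=$2301.04 total_interest=$201.04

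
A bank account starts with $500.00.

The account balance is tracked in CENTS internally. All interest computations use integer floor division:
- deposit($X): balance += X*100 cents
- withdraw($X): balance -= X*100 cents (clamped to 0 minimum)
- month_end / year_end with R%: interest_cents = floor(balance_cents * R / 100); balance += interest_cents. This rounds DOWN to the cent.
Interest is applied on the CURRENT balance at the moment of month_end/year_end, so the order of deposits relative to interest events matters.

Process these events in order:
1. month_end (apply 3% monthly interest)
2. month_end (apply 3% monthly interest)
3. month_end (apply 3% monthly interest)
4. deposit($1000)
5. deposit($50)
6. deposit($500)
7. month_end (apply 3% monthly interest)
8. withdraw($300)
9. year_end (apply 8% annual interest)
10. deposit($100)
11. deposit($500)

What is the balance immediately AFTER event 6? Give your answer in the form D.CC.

Answer: 2096.36

Derivation:
After 1 (month_end (apply 3% monthly interest)): balance=$515.00 total_interest=$15.00
After 2 (month_end (apply 3% monthly interest)): balance=$530.45 total_interest=$30.45
After 3 (month_end (apply 3% monthly interest)): balance=$546.36 total_interest=$46.36
After 4 (deposit($1000)): balance=$1546.36 total_interest=$46.36
After 5 (deposit($50)): balance=$1596.36 total_interest=$46.36
After 6 (deposit($500)): balance=$2096.36 total_interest=$46.36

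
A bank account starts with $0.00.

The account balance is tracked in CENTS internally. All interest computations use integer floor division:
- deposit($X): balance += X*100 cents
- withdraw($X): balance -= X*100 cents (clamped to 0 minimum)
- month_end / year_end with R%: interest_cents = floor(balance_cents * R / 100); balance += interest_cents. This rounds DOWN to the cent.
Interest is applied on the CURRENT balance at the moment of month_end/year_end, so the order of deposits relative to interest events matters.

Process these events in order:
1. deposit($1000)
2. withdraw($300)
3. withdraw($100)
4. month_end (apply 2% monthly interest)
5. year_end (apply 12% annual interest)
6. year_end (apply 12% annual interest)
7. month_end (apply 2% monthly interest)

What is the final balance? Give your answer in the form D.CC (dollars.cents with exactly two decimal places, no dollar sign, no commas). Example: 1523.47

Answer: 783.04

Derivation:
After 1 (deposit($1000)): balance=$1000.00 total_interest=$0.00
After 2 (withdraw($300)): balance=$700.00 total_interest=$0.00
After 3 (withdraw($100)): balance=$600.00 total_interest=$0.00
After 4 (month_end (apply 2% monthly interest)): balance=$612.00 total_interest=$12.00
After 5 (year_end (apply 12% annual interest)): balance=$685.44 total_interest=$85.44
After 6 (year_end (apply 12% annual interest)): balance=$767.69 total_interest=$167.69
After 7 (month_end (apply 2% monthly interest)): balance=$783.04 total_interest=$183.04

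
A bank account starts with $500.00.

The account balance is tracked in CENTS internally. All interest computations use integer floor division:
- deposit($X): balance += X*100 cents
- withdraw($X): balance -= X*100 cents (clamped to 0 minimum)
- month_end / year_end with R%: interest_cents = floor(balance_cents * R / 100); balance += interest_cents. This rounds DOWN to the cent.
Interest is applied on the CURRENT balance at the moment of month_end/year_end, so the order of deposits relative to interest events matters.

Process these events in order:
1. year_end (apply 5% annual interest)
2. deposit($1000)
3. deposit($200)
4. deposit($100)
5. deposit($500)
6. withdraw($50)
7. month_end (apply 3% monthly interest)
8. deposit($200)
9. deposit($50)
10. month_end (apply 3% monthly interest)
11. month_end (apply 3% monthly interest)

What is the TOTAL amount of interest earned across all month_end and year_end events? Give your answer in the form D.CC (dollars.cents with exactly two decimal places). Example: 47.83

Answer: 251.17

Derivation:
After 1 (year_end (apply 5% annual interest)): balance=$525.00 total_interest=$25.00
After 2 (deposit($1000)): balance=$1525.00 total_interest=$25.00
After 3 (deposit($200)): balance=$1725.00 total_interest=$25.00
After 4 (deposit($100)): balance=$1825.00 total_interest=$25.00
After 5 (deposit($500)): balance=$2325.00 total_interest=$25.00
After 6 (withdraw($50)): balance=$2275.00 total_interest=$25.00
After 7 (month_end (apply 3% monthly interest)): balance=$2343.25 total_interest=$93.25
After 8 (deposit($200)): balance=$2543.25 total_interest=$93.25
After 9 (deposit($50)): balance=$2593.25 total_interest=$93.25
After 10 (month_end (apply 3% monthly interest)): balance=$2671.04 total_interest=$171.04
After 11 (month_end (apply 3% monthly interest)): balance=$2751.17 total_interest=$251.17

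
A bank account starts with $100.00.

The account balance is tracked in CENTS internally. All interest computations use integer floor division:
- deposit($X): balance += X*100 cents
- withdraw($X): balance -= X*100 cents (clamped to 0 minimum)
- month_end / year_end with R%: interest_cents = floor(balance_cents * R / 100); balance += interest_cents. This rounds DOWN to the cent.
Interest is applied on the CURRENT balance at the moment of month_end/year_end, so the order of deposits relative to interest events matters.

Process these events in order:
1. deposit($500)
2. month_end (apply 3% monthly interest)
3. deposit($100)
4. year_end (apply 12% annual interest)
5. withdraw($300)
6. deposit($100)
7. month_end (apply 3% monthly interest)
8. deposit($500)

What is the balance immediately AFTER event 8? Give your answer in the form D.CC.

After 1 (deposit($500)): balance=$600.00 total_interest=$0.00
After 2 (month_end (apply 3% monthly interest)): balance=$618.00 total_interest=$18.00
After 3 (deposit($100)): balance=$718.00 total_interest=$18.00
After 4 (year_end (apply 12% annual interest)): balance=$804.16 total_interest=$104.16
After 5 (withdraw($300)): balance=$504.16 total_interest=$104.16
After 6 (deposit($100)): balance=$604.16 total_interest=$104.16
After 7 (month_end (apply 3% monthly interest)): balance=$622.28 total_interest=$122.28
After 8 (deposit($500)): balance=$1122.28 total_interest=$122.28

Answer: 1122.28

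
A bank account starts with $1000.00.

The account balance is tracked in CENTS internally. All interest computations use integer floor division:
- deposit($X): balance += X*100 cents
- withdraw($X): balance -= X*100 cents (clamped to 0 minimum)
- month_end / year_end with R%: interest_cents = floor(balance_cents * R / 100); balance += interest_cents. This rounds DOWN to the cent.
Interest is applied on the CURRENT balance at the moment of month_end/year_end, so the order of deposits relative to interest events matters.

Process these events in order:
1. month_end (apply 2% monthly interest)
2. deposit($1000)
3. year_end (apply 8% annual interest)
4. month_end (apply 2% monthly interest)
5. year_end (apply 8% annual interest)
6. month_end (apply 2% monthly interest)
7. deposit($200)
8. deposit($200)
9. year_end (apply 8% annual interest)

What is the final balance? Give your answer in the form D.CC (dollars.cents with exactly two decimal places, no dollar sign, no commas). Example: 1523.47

After 1 (month_end (apply 2% monthly interest)): balance=$1020.00 total_interest=$20.00
After 2 (deposit($1000)): balance=$2020.00 total_interest=$20.00
After 3 (year_end (apply 8% annual interest)): balance=$2181.60 total_interest=$181.60
After 4 (month_end (apply 2% monthly interest)): balance=$2225.23 total_interest=$225.23
After 5 (year_end (apply 8% annual interest)): balance=$2403.24 total_interest=$403.24
After 6 (month_end (apply 2% monthly interest)): balance=$2451.30 total_interest=$451.30
After 7 (deposit($200)): balance=$2651.30 total_interest=$451.30
After 8 (deposit($200)): balance=$2851.30 total_interest=$451.30
After 9 (year_end (apply 8% annual interest)): balance=$3079.40 total_interest=$679.40

Answer: 3079.40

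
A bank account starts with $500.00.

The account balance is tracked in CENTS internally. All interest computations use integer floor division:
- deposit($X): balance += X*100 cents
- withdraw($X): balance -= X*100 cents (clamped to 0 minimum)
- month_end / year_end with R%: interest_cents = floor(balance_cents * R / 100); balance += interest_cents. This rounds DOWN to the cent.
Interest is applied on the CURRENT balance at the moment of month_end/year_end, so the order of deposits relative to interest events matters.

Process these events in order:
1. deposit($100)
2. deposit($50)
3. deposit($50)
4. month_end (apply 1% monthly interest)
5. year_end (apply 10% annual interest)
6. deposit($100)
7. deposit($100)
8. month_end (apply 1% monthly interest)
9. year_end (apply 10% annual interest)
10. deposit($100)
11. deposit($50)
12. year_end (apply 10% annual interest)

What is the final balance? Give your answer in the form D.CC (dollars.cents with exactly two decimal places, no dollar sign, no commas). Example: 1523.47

After 1 (deposit($100)): balance=$600.00 total_interest=$0.00
After 2 (deposit($50)): balance=$650.00 total_interest=$0.00
After 3 (deposit($50)): balance=$700.00 total_interest=$0.00
After 4 (month_end (apply 1% monthly interest)): balance=$707.00 total_interest=$7.00
After 5 (year_end (apply 10% annual interest)): balance=$777.70 total_interest=$77.70
After 6 (deposit($100)): balance=$877.70 total_interest=$77.70
After 7 (deposit($100)): balance=$977.70 total_interest=$77.70
After 8 (month_end (apply 1% monthly interest)): balance=$987.47 total_interest=$87.47
After 9 (year_end (apply 10% annual interest)): balance=$1086.21 total_interest=$186.21
After 10 (deposit($100)): balance=$1186.21 total_interest=$186.21
After 11 (deposit($50)): balance=$1236.21 total_interest=$186.21
After 12 (year_end (apply 10% annual interest)): balance=$1359.83 total_interest=$309.83

Answer: 1359.83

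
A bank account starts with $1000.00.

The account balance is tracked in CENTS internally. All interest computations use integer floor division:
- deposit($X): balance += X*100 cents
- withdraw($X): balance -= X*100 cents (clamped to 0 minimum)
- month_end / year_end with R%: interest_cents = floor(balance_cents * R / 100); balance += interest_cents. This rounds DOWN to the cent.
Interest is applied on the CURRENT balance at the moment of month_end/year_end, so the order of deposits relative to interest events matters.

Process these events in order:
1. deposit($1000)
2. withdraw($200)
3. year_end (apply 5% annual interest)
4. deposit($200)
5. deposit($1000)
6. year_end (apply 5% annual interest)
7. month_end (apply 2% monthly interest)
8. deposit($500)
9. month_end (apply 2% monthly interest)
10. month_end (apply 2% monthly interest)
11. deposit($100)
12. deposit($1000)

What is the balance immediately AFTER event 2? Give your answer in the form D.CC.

After 1 (deposit($1000)): balance=$2000.00 total_interest=$0.00
After 2 (withdraw($200)): balance=$1800.00 total_interest=$0.00

Answer: 1800.00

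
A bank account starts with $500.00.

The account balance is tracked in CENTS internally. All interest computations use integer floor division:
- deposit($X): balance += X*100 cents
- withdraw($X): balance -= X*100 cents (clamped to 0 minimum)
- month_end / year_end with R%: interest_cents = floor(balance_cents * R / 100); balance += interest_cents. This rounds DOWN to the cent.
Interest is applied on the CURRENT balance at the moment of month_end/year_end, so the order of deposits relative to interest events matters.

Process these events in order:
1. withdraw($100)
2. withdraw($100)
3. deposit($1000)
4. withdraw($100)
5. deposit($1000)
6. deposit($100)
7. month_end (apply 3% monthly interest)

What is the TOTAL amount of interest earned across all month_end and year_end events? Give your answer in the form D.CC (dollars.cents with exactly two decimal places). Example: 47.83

After 1 (withdraw($100)): balance=$400.00 total_interest=$0.00
After 2 (withdraw($100)): balance=$300.00 total_interest=$0.00
After 3 (deposit($1000)): balance=$1300.00 total_interest=$0.00
After 4 (withdraw($100)): balance=$1200.00 total_interest=$0.00
After 5 (deposit($1000)): balance=$2200.00 total_interest=$0.00
After 6 (deposit($100)): balance=$2300.00 total_interest=$0.00
After 7 (month_end (apply 3% monthly interest)): balance=$2369.00 total_interest=$69.00

Answer: 69.00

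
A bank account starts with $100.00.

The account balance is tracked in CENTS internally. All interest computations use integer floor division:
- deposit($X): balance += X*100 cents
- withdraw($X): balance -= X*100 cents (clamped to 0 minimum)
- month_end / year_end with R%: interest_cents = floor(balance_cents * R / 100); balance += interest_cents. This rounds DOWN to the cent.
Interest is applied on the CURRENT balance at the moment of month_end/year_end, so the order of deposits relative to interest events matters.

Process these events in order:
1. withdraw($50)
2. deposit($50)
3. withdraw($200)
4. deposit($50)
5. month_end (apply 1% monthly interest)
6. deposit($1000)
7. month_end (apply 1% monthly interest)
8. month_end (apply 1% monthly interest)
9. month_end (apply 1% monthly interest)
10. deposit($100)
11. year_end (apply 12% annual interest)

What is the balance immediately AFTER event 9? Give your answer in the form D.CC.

Answer: 1082.32

Derivation:
After 1 (withdraw($50)): balance=$50.00 total_interest=$0.00
After 2 (deposit($50)): balance=$100.00 total_interest=$0.00
After 3 (withdraw($200)): balance=$0.00 total_interest=$0.00
After 4 (deposit($50)): balance=$50.00 total_interest=$0.00
After 5 (month_end (apply 1% monthly interest)): balance=$50.50 total_interest=$0.50
After 6 (deposit($1000)): balance=$1050.50 total_interest=$0.50
After 7 (month_end (apply 1% monthly interest)): balance=$1061.00 total_interest=$11.00
After 8 (month_end (apply 1% monthly interest)): balance=$1071.61 total_interest=$21.61
After 9 (month_end (apply 1% monthly interest)): balance=$1082.32 total_interest=$32.32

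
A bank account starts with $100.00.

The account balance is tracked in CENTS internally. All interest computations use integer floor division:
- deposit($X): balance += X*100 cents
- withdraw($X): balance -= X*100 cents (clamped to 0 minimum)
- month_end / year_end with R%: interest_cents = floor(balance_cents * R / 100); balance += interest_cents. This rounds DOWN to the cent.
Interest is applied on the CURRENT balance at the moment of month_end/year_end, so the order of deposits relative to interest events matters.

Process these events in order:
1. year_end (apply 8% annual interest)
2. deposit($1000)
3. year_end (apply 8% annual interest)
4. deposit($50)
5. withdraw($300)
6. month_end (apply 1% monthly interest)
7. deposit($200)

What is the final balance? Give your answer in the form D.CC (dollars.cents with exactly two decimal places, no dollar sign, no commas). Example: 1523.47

After 1 (year_end (apply 8% annual interest)): balance=$108.00 total_interest=$8.00
After 2 (deposit($1000)): balance=$1108.00 total_interest=$8.00
After 3 (year_end (apply 8% annual interest)): balance=$1196.64 total_interest=$96.64
After 4 (deposit($50)): balance=$1246.64 total_interest=$96.64
After 5 (withdraw($300)): balance=$946.64 total_interest=$96.64
After 6 (month_end (apply 1% monthly interest)): balance=$956.10 total_interest=$106.10
After 7 (deposit($200)): balance=$1156.10 total_interest=$106.10

Answer: 1156.10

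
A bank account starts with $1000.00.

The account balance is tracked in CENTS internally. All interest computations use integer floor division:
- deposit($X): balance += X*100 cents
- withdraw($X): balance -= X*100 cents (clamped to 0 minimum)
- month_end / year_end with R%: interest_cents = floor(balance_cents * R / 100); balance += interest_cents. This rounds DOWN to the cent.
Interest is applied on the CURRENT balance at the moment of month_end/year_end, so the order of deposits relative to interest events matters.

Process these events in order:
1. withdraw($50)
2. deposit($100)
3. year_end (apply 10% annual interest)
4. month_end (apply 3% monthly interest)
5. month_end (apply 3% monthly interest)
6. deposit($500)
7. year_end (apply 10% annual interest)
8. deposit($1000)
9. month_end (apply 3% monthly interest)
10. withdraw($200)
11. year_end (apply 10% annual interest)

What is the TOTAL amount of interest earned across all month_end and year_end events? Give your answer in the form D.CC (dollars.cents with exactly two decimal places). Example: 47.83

Answer: 713.26

Derivation:
After 1 (withdraw($50)): balance=$950.00 total_interest=$0.00
After 2 (deposit($100)): balance=$1050.00 total_interest=$0.00
After 3 (year_end (apply 10% annual interest)): balance=$1155.00 total_interest=$105.00
After 4 (month_end (apply 3% monthly interest)): balance=$1189.65 total_interest=$139.65
After 5 (month_end (apply 3% monthly interest)): balance=$1225.33 total_interest=$175.33
After 6 (deposit($500)): balance=$1725.33 total_interest=$175.33
After 7 (year_end (apply 10% annual interest)): balance=$1897.86 total_interest=$347.86
After 8 (deposit($1000)): balance=$2897.86 total_interest=$347.86
After 9 (month_end (apply 3% monthly interest)): balance=$2984.79 total_interest=$434.79
After 10 (withdraw($200)): balance=$2784.79 total_interest=$434.79
After 11 (year_end (apply 10% annual interest)): balance=$3063.26 total_interest=$713.26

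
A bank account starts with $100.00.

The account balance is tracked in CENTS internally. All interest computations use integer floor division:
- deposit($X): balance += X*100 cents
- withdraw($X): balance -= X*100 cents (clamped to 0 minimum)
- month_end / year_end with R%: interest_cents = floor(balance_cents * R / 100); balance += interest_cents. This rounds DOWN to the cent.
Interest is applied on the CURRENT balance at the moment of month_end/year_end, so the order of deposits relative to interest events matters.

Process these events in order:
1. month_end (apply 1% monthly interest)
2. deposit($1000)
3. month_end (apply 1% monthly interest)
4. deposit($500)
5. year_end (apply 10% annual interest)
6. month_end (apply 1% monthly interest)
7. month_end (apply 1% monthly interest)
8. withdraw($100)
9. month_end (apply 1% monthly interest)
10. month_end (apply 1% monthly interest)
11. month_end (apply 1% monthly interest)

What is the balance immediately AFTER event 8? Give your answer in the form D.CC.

Answer: 1708.84

Derivation:
After 1 (month_end (apply 1% monthly interest)): balance=$101.00 total_interest=$1.00
After 2 (deposit($1000)): balance=$1101.00 total_interest=$1.00
After 3 (month_end (apply 1% monthly interest)): balance=$1112.01 total_interest=$12.01
After 4 (deposit($500)): balance=$1612.01 total_interest=$12.01
After 5 (year_end (apply 10% annual interest)): balance=$1773.21 total_interest=$173.21
After 6 (month_end (apply 1% monthly interest)): balance=$1790.94 total_interest=$190.94
After 7 (month_end (apply 1% monthly interest)): balance=$1808.84 total_interest=$208.84
After 8 (withdraw($100)): balance=$1708.84 total_interest=$208.84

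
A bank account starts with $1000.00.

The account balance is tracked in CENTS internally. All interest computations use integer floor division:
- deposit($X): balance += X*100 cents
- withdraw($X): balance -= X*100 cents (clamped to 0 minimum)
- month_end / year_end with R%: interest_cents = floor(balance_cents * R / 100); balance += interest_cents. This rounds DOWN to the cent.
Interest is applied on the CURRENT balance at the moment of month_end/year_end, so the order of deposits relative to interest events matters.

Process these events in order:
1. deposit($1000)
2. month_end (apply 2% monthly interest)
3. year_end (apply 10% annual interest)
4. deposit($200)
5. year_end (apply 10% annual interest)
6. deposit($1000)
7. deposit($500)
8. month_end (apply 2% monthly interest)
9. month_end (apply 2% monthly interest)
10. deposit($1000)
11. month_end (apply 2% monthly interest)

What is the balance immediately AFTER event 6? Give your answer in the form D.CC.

After 1 (deposit($1000)): balance=$2000.00 total_interest=$0.00
After 2 (month_end (apply 2% monthly interest)): balance=$2040.00 total_interest=$40.00
After 3 (year_end (apply 10% annual interest)): balance=$2244.00 total_interest=$244.00
After 4 (deposit($200)): balance=$2444.00 total_interest=$244.00
After 5 (year_end (apply 10% annual interest)): balance=$2688.40 total_interest=$488.40
After 6 (deposit($1000)): balance=$3688.40 total_interest=$488.40

Answer: 3688.40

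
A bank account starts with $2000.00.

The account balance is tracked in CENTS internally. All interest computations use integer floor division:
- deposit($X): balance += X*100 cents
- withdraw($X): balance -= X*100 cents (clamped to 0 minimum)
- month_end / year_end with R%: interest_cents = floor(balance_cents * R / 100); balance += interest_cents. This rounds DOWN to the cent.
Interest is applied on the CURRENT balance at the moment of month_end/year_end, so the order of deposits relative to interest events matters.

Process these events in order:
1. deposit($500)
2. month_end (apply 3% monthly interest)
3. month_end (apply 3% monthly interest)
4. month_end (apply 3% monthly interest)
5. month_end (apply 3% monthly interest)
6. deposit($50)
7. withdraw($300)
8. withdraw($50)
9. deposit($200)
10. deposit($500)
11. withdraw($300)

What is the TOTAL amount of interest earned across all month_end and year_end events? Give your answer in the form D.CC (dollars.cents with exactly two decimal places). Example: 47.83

Answer: 313.76

Derivation:
After 1 (deposit($500)): balance=$2500.00 total_interest=$0.00
After 2 (month_end (apply 3% monthly interest)): balance=$2575.00 total_interest=$75.00
After 3 (month_end (apply 3% monthly interest)): balance=$2652.25 total_interest=$152.25
After 4 (month_end (apply 3% monthly interest)): balance=$2731.81 total_interest=$231.81
After 5 (month_end (apply 3% monthly interest)): balance=$2813.76 total_interest=$313.76
After 6 (deposit($50)): balance=$2863.76 total_interest=$313.76
After 7 (withdraw($300)): balance=$2563.76 total_interest=$313.76
After 8 (withdraw($50)): balance=$2513.76 total_interest=$313.76
After 9 (deposit($200)): balance=$2713.76 total_interest=$313.76
After 10 (deposit($500)): balance=$3213.76 total_interest=$313.76
After 11 (withdraw($300)): balance=$2913.76 total_interest=$313.76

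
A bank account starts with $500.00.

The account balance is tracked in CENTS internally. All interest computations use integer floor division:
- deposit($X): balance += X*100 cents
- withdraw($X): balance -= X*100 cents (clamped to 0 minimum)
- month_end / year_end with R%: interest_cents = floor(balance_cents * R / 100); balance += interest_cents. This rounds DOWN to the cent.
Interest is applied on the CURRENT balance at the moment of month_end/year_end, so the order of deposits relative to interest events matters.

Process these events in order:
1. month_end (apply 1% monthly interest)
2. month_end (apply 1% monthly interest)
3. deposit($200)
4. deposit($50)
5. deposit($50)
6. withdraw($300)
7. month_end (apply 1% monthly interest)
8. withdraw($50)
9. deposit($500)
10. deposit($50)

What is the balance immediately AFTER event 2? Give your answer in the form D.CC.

Answer: 510.05

Derivation:
After 1 (month_end (apply 1% monthly interest)): balance=$505.00 total_interest=$5.00
After 2 (month_end (apply 1% monthly interest)): balance=$510.05 total_interest=$10.05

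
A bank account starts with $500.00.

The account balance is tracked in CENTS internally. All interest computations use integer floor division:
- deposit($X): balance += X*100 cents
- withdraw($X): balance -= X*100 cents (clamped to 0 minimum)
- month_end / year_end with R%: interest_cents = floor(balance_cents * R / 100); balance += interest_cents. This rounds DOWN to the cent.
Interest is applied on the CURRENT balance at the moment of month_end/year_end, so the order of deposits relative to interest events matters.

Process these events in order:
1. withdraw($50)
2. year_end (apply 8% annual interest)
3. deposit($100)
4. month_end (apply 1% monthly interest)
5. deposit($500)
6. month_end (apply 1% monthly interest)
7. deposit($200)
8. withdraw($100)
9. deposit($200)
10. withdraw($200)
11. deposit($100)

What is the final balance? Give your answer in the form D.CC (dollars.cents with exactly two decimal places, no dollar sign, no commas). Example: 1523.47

Answer: 1302.77

Derivation:
After 1 (withdraw($50)): balance=$450.00 total_interest=$0.00
After 2 (year_end (apply 8% annual interest)): balance=$486.00 total_interest=$36.00
After 3 (deposit($100)): balance=$586.00 total_interest=$36.00
After 4 (month_end (apply 1% monthly interest)): balance=$591.86 total_interest=$41.86
After 5 (deposit($500)): balance=$1091.86 total_interest=$41.86
After 6 (month_end (apply 1% monthly interest)): balance=$1102.77 total_interest=$52.77
After 7 (deposit($200)): balance=$1302.77 total_interest=$52.77
After 8 (withdraw($100)): balance=$1202.77 total_interest=$52.77
After 9 (deposit($200)): balance=$1402.77 total_interest=$52.77
After 10 (withdraw($200)): balance=$1202.77 total_interest=$52.77
After 11 (deposit($100)): balance=$1302.77 total_interest=$52.77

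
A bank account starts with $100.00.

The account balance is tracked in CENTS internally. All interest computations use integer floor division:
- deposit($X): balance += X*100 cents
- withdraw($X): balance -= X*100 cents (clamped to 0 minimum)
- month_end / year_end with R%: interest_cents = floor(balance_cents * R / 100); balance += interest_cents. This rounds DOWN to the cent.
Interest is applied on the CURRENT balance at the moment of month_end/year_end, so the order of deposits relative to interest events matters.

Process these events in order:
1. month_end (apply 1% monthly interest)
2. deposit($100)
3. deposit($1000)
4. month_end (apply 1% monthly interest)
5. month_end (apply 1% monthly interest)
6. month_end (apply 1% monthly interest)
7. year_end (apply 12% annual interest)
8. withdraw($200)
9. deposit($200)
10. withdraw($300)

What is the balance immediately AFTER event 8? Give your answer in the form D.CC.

After 1 (month_end (apply 1% monthly interest)): balance=$101.00 total_interest=$1.00
After 2 (deposit($100)): balance=$201.00 total_interest=$1.00
After 3 (deposit($1000)): balance=$1201.00 total_interest=$1.00
After 4 (month_end (apply 1% monthly interest)): balance=$1213.01 total_interest=$13.01
After 5 (month_end (apply 1% monthly interest)): balance=$1225.14 total_interest=$25.14
After 6 (month_end (apply 1% monthly interest)): balance=$1237.39 total_interest=$37.39
After 7 (year_end (apply 12% annual interest)): balance=$1385.87 total_interest=$185.87
After 8 (withdraw($200)): balance=$1185.87 total_interest=$185.87

Answer: 1185.87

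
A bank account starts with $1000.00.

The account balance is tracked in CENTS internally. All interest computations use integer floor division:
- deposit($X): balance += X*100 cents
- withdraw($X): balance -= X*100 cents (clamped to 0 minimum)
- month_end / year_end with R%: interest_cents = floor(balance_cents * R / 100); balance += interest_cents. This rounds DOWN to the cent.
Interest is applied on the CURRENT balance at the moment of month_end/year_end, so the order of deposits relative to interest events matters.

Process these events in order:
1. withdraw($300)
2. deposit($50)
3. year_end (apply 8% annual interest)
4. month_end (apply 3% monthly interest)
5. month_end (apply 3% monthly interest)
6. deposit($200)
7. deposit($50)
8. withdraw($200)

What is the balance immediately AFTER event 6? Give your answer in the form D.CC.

After 1 (withdraw($300)): balance=$700.00 total_interest=$0.00
After 2 (deposit($50)): balance=$750.00 total_interest=$0.00
After 3 (year_end (apply 8% annual interest)): balance=$810.00 total_interest=$60.00
After 4 (month_end (apply 3% monthly interest)): balance=$834.30 total_interest=$84.30
After 5 (month_end (apply 3% monthly interest)): balance=$859.32 total_interest=$109.32
After 6 (deposit($200)): balance=$1059.32 total_interest=$109.32

Answer: 1059.32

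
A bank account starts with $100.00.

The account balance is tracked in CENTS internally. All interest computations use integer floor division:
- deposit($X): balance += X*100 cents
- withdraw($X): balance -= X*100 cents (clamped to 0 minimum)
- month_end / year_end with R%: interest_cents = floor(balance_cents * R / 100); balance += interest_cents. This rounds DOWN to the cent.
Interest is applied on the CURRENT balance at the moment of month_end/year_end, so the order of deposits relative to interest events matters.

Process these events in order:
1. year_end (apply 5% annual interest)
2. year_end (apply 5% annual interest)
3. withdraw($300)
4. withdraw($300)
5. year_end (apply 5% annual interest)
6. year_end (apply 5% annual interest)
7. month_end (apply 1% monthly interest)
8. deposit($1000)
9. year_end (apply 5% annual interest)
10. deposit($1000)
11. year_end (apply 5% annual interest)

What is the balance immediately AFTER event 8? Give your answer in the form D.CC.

After 1 (year_end (apply 5% annual interest)): balance=$105.00 total_interest=$5.00
After 2 (year_end (apply 5% annual interest)): balance=$110.25 total_interest=$10.25
After 3 (withdraw($300)): balance=$0.00 total_interest=$10.25
After 4 (withdraw($300)): balance=$0.00 total_interest=$10.25
After 5 (year_end (apply 5% annual interest)): balance=$0.00 total_interest=$10.25
After 6 (year_end (apply 5% annual interest)): balance=$0.00 total_interest=$10.25
After 7 (month_end (apply 1% monthly interest)): balance=$0.00 total_interest=$10.25
After 8 (deposit($1000)): balance=$1000.00 total_interest=$10.25

Answer: 1000.00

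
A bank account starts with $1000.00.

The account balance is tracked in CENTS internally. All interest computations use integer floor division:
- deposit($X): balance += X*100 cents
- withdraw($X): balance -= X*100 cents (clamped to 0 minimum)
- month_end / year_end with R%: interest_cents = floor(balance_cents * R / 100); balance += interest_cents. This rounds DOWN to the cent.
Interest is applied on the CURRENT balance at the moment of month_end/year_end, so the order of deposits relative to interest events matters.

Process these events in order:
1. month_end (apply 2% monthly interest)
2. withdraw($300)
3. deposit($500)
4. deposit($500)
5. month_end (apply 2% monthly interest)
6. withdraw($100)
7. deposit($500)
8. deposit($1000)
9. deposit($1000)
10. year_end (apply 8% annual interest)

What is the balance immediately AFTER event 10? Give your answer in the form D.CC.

Answer: 4486.75

Derivation:
After 1 (month_end (apply 2% monthly interest)): balance=$1020.00 total_interest=$20.00
After 2 (withdraw($300)): balance=$720.00 total_interest=$20.00
After 3 (deposit($500)): balance=$1220.00 total_interest=$20.00
After 4 (deposit($500)): balance=$1720.00 total_interest=$20.00
After 5 (month_end (apply 2% monthly interest)): balance=$1754.40 total_interest=$54.40
After 6 (withdraw($100)): balance=$1654.40 total_interest=$54.40
After 7 (deposit($500)): balance=$2154.40 total_interest=$54.40
After 8 (deposit($1000)): balance=$3154.40 total_interest=$54.40
After 9 (deposit($1000)): balance=$4154.40 total_interest=$54.40
After 10 (year_end (apply 8% annual interest)): balance=$4486.75 total_interest=$386.75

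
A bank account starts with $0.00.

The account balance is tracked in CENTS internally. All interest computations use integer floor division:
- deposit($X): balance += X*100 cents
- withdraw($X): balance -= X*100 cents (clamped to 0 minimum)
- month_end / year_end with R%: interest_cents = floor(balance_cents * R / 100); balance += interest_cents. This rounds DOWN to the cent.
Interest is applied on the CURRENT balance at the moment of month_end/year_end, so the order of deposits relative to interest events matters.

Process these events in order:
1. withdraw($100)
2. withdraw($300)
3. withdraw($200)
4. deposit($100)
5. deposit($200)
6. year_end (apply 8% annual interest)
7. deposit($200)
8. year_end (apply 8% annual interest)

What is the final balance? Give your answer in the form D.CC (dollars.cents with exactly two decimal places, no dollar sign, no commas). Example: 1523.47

Answer: 565.92

Derivation:
After 1 (withdraw($100)): balance=$0.00 total_interest=$0.00
After 2 (withdraw($300)): balance=$0.00 total_interest=$0.00
After 3 (withdraw($200)): balance=$0.00 total_interest=$0.00
After 4 (deposit($100)): balance=$100.00 total_interest=$0.00
After 5 (deposit($200)): balance=$300.00 total_interest=$0.00
After 6 (year_end (apply 8% annual interest)): balance=$324.00 total_interest=$24.00
After 7 (deposit($200)): balance=$524.00 total_interest=$24.00
After 8 (year_end (apply 8% annual interest)): balance=$565.92 total_interest=$65.92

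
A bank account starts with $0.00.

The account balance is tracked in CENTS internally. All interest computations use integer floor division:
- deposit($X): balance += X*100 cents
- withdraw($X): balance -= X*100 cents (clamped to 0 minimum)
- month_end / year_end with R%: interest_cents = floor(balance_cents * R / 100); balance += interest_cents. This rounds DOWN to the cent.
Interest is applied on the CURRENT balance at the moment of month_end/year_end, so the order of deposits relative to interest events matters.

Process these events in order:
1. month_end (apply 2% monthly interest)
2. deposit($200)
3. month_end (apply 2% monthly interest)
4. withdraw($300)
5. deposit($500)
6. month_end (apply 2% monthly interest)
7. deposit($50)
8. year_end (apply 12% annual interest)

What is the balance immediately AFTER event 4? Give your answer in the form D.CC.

Answer: 0.00

Derivation:
After 1 (month_end (apply 2% monthly interest)): balance=$0.00 total_interest=$0.00
After 2 (deposit($200)): balance=$200.00 total_interest=$0.00
After 3 (month_end (apply 2% monthly interest)): balance=$204.00 total_interest=$4.00
After 4 (withdraw($300)): balance=$0.00 total_interest=$4.00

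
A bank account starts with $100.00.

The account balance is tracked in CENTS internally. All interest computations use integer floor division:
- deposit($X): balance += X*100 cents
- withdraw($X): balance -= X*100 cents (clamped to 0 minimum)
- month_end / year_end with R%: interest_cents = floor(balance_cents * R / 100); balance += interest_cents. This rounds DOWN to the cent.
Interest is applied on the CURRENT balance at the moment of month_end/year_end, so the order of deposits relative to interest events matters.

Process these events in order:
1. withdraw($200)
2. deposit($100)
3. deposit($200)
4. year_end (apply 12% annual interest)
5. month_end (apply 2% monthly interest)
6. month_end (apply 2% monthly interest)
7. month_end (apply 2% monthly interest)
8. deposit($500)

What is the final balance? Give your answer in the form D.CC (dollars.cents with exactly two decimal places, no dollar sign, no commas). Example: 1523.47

After 1 (withdraw($200)): balance=$0.00 total_interest=$0.00
After 2 (deposit($100)): balance=$100.00 total_interest=$0.00
After 3 (deposit($200)): balance=$300.00 total_interest=$0.00
After 4 (year_end (apply 12% annual interest)): balance=$336.00 total_interest=$36.00
After 5 (month_end (apply 2% monthly interest)): balance=$342.72 total_interest=$42.72
After 6 (month_end (apply 2% monthly interest)): balance=$349.57 total_interest=$49.57
After 7 (month_end (apply 2% monthly interest)): balance=$356.56 total_interest=$56.56
After 8 (deposit($500)): balance=$856.56 total_interest=$56.56

Answer: 856.56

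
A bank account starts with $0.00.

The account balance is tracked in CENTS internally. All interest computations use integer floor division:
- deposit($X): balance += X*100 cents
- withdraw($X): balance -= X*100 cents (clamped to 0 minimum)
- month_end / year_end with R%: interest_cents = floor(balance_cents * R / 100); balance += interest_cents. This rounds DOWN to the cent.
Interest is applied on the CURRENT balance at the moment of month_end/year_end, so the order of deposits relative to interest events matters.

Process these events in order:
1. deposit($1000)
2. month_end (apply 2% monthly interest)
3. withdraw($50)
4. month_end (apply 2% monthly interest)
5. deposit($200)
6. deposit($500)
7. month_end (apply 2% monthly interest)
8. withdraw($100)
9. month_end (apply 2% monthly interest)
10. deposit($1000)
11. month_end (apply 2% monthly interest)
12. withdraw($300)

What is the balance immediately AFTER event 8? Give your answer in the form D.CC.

Answer: 1623.18

Derivation:
After 1 (deposit($1000)): balance=$1000.00 total_interest=$0.00
After 2 (month_end (apply 2% monthly interest)): balance=$1020.00 total_interest=$20.00
After 3 (withdraw($50)): balance=$970.00 total_interest=$20.00
After 4 (month_end (apply 2% monthly interest)): balance=$989.40 total_interest=$39.40
After 5 (deposit($200)): balance=$1189.40 total_interest=$39.40
After 6 (deposit($500)): balance=$1689.40 total_interest=$39.40
After 7 (month_end (apply 2% monthly interest)): balance=$1723.18 total_interest=$73.18
After 8 (withdraw($100)): balance=$1623.18 total_interest=$73.18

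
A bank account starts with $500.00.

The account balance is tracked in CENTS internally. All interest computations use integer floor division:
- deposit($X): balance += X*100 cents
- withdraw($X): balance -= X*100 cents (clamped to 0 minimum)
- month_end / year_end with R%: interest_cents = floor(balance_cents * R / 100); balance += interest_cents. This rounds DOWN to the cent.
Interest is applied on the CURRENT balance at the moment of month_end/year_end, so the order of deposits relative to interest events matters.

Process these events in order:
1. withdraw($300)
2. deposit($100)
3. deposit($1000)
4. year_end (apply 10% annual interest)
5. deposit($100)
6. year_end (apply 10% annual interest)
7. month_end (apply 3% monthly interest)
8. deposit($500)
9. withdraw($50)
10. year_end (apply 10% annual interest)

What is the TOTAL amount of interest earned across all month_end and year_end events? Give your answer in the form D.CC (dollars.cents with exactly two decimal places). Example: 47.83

After 1 (withdraw($300)): balance=$200.00 total_interest=$0.00
After 2 (deposit($100)): balance=$300.00 total_interest=$0.00
After 3 (deposit($1000)): balance=$1300.00 total_interest=$0.00
After 4 (year_end (apply 10% annual interest)): balance=$1430.00 total_interest=$130.00
After 5 (deposit($100)): balance=$1530.00 total_interest=$130.00
After 6 (year_end (apply 10% annual interest)): balance=$1683.00 total_interest=$283.00
After 7 (month_end (apply 3% monthly interest)): balance=$1733.49 total_interest=$333.49
After 8 (deposit($500)): balance=$2233.49 total_interest=$333.49
After 9 (withdraw($50)): balance=$2183.49 total_interest=$333.49
After 10 (year_end (apply 10% annual interest)): balance=$2401.83 total_interest=$551.83

Answer: 551.83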